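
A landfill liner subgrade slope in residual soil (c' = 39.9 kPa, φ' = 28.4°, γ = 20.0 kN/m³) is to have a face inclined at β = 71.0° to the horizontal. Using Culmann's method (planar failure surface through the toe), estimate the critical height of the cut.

H_c = 25.15 m

Culmann's analysis gives the critical failure plane at α_cr = (β + φ')/2 = (71.0 + 28.4)/2 = 49.7°, and the critical height
H_c = (4c'/γ) · sinβ cosφ' / [1 − cos(β − φ')]
    = (4·39.9/20.0) · sin71.0°·cos28.4° / [1 − cos(42.6°)]
    = 7.980 · 0.9455·0.8796 / [1 − 0.7361]
    = 7.980 · 0.8317 / 0.2639
    = 25.15 m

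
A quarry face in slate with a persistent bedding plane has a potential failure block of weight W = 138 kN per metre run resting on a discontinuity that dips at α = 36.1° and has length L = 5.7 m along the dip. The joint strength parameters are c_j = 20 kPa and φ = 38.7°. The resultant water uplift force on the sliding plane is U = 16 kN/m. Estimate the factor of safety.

FS = 2.34

Resolving the block weight along and normal to the plane and applying the Mohr–Coulomb strength on the joint:
N' = W cosα − U = 138·cos36.1° − 16 = 95.5 kN/m
Driving force T = W sinα = 138·sin36.1° = 81.3 kN/m
Resisting force R = c_j·L + N'·tanφ = 20·5.7 + 95.5·tan38.7° = 114.0 + 76.5 = 190.5 kN/m
FS = R / T = 190.5 / 81.3 = 2.343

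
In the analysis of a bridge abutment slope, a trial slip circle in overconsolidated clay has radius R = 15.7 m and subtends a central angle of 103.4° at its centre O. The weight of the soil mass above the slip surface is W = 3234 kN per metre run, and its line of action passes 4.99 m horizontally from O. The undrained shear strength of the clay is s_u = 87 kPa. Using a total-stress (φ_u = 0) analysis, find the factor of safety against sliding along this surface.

Taking moments about the centre O, the resisting moment is provided by the undrained shear strength acting along the arc:
Arc length L_a = R·θ = 15.7·(103.4°·π/180) = 15.7·1.8047 = 28.33 m
M_R = s_u·L_a·R = 87·28.33·15.7 = 38700.5 kN·m/m
M_D = W·d = 3234·4.99 = 16137.7 kN·m/m
FS = M_R / M_D = 38700.5 / 16137.7 = 2.398

FS = 2.40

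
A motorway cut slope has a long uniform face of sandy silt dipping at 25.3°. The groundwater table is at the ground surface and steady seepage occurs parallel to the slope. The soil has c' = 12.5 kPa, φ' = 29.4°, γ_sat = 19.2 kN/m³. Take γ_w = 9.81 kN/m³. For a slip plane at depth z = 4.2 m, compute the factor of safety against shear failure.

FS = 0.98

With seepage parallel to the slope and the water table at the surface, the effective normal stress on the slip plane uses the buoyant unit weight γ' = γ_sat − γ_w while the driving shear stress uses γ_sat:
FS = [c' + γ' z cos²β tanφ'] / [γ_sat z sinβ cosβ]
γ' = 19.2 − 9.81 = 9.39 kN/m³
Numerator = 12.5 + 9.39·4.2·cos²25.3°·tan29.4° = 12.5 + 9.39·4.2·0.8174·0.5635 = 30.664 kPa
Denominator = 19.2·4.2·sin25.3°·cos25.3° = 19.2·4.2·0.4274·0.9041 = 31.157 kPa
FS = 30.664 / 31.157 = 0.984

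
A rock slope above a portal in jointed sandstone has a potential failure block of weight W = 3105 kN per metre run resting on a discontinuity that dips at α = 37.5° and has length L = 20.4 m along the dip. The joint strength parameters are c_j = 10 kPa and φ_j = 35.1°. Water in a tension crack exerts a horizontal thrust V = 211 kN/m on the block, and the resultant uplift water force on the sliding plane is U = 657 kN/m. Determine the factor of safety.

FS = 0.67

Resolving the block weight along and normal to the plane and applying the Mohr–Coulomb strength on the joint:
N' = W cosα − U − V sinα = 3105·cos37.5° − 657 − 211·sin37.5° = 1677.9 kN/m
Driving force T = W sinα + V cosα = 3105·sin37.5° + 211·cos37.5° = 2057.6 kN/m
Resisting force R = c_j·L + N'·tanφ_j = 10·20.4 + 1677.9·tan35.1° = 204.0 + 1179.3 = 1383.3 kN/m
FS = R / T = 1383.3 / 2057.6 = 0.672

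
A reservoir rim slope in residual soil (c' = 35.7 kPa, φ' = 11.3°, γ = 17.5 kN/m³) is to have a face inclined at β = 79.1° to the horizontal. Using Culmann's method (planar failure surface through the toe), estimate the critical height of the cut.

Culmann's analysis gives the critical failure plane at α_cr = (β + φ')/2 = (79.1 + 11.3)/2 = 45.2°, and the critical height
H_c = (4c'/γ) · sinβ cosφ' / [1 − cos(β − φ')]
    = (4·35.7/17.5) · sin79.1°·cos11.3° / [1 − cos(67.8°)]
    = 8.160 · 0.9820·0.9806 / [1 − 0.3778]
    = 8.160 · 0.9629 / 0.6222
    = 12.63 m

H_c = 12.63 m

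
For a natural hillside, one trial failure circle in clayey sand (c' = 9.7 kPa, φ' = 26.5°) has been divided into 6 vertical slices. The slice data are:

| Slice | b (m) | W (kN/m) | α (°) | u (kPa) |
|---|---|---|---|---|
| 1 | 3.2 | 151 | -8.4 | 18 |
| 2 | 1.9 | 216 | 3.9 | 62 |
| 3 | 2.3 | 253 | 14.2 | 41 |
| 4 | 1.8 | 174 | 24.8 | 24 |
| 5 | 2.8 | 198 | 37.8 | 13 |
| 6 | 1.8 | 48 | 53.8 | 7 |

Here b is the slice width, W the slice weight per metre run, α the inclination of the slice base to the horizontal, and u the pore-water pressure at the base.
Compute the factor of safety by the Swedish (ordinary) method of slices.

Ordinary method of slices: FS = Σ[c'·Δl_i + (W_i cosα_i − u_i·Δl_i)·tanφ'] / Σ W_i sinα_i, with Δl_i = b_i / cosα_i.
Slice 1: Δl = 3.2/cos(-8.4°) = 3.235 m; N'_1 = 151·cos(-8.4°) − 18·3.235 = 91.2; c'Δl = 31.38; W sinα = -22.1
Slice 2: Δl = 1.9/cos3.9° = 1.904 m; N'_2 = 216·cos3.9° − 62·1.904 = 97.4; c'Δl = 18.47; W sinα = 14.7
Slice 3: Δl = 2.3/cos14.2° = 2.372 m; N'_3 = 253·cos14.2° − 41·2.372 = 148.0; c'Δl = 23.01; W sinα = 62.1
Slice 4: Δl = 1.8/cos24.8° = 1.983 m; N'_4 = 174·cos24.8° − 24·1.983 = 110.4; c'Δl = 19.23; W sinα = 73.0
Slice 5: Δl = 2.8/cos37.8° = 3.544 m; N'_5 = 198·cos37.8° − 13·3.544 = 110.4; c'Δl = 34.37; W sinα = 121.4
Slice 6: Δl = 1.8/cos53.8° = 3.048 m; N'_6 = 48·cos53.8° − 7·3.048 = 7.0; c'Δl = 29.56; W sinα = 38.7
Σc'Δl = 156.0 kN/m; ΣN' = 564.3 kN/m; ΣW sinα = 287.8 kN/m
Resisting = 156.0 + 564.3·tan26.5° = 156.0 + 281.4 = 437.4 kN/m
FS = 437.4 / 287.8 = 1.520

FS = 1.52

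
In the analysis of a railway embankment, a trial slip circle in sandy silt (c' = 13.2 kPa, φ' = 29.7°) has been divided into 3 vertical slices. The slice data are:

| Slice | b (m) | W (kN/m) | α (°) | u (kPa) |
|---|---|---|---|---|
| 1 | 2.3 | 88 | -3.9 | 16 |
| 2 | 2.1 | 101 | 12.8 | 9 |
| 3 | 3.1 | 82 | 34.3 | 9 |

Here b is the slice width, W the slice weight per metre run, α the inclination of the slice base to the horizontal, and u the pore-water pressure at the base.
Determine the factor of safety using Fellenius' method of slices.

Ordinary method of slices: FS = Σ[c'·Δl_i + (W_i cosα_i − u_i·Δl_i)·tanφ'] / Σ W_i sinα_i, with Δl_i = b_i / cosα_i.
Slice 1: Δl = 2.3/cos(-3.9°) = 2.305 m; N'_1 = 88·cos(-3.9°) − 16·2.305 = 50.9; c'Δl = 30.43; W sinα = -6.0
Slice 2: Δl = 2.1/cos12.8° = 2.154 m; N'_2 = 101·cos12.8° − 9·2.154 = 79.1; c'Δl = 28.43; W sinα = 22.4
Slice 3: Δl = 3.1/cos34.3° = 3.753 m; N'_3 = 82·cos34.3° − 9·3.753 = 34.0; c'Δl = 49.53; W sinα = 46.2
Σc'Δl = 108.4 kN/m; ΣN' = 164.0 kN/m; ΣW sinα = 62.6 kN/m
Resisting = 108.4 + 164.0·tan29.7° = 108.4 + 93.5 = 201.9 kN/m
FS = 201.9 / 62.6 = 3.226

FS = 3.23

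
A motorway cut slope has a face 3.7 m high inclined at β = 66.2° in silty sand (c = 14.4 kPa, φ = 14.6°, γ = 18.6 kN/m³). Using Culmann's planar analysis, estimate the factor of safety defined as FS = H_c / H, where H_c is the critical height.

H_c = (4c/γ) · sinβ cosφ / [1 − cos(β − φ)]
    = (4·14.4/18.6) · sin66.2°·cos14.6° / [1 − cos51.6°]
    = 3.097 · 0.8854 / 0.3789 = 7.24 m
FS = H_c / H = 7.24 / 3.7 = 1.956

FS = 1.96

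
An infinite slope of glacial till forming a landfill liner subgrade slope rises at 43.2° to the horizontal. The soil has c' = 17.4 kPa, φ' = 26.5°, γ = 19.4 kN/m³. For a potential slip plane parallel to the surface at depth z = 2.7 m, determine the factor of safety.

FS = 1.20

For an infinite slope with a slip plane parallel to the surface (no pore pressure): FS = [c' + γz cos²β tanφ'] / [γz sinβ cosβ].
γz = 19.4·2.7 = 52.38 kN/m²
Numerator = 17.4 + 52.38·cos²43.2°·tan26.5° = 17.4 + 52.38·0.5314·0.4986 = 31.278 kPa
Denominator = 52.38·sin43.2°·cos43.2° = 52.38·0.6845·0.7290 = 26.138 kPa
FS = 31.278 / 26.138 = 1.197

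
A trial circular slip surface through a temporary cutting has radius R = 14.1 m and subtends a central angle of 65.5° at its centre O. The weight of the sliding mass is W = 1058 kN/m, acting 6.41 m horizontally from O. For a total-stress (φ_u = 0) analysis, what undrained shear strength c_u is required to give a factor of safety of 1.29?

c_u = 38.5 kPa

FS = c_u·L_a·R / (W·d), so c_u = FS·W·d / (L_a·R).
Arc length L_a = R·θ = 14.1·(65.5°·π/180) = 14.1·1.1432 = 16.12 m
c_u = 1.29·1058·6.41 / (16.12·14.1) = 8748.5 / 227.28 = 38.49 kPa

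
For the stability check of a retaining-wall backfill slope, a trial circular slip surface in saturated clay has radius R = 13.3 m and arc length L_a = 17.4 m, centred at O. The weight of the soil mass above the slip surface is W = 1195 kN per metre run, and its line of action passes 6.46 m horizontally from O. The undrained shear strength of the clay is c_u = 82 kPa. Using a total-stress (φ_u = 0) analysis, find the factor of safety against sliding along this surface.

Taking moments about the centre O, the resisting moment is provided by the undrained shear strength acting along the arc:
M_R = c_u·L_a·R = 82·17.40·13.3 = 18976.4 kN·m/m
M_D = W·d = 1195·6.46 = 7719.7 kN·m/m
FS = M_R / M_D = 18976.4 / 7719.7 = 2.458

FS = 2.46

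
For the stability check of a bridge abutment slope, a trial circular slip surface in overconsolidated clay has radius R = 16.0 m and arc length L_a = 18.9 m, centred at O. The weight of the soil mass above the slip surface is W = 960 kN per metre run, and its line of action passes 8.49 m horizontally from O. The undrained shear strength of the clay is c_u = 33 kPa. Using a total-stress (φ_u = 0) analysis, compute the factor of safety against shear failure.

FS = 1.22

Taking moments about the centre O, the resisting moment is provided by the undrained shear strength acting along the arc:
M_R = c_u·L_a·R = 33·18.90·16.0 = 9979.2 kN·m/m
M_D = W·d = 960·8.49 = 8150.4 kN·m/m
FS = M_R / M_D = 9979.2 / 8150.4 = 1.224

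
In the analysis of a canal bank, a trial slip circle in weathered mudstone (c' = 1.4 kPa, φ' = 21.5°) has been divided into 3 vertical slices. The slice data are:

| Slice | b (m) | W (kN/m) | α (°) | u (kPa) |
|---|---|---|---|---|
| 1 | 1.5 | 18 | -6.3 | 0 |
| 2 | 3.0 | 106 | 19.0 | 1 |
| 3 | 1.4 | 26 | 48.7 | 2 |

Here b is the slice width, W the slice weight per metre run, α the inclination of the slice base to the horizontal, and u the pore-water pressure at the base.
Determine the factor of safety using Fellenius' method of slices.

FS = 1.15

Ordinary method of slices: FS = Σ[c'·Δl_i + (W_i cosα_i − u_i·Δl_i)·tanφ'] / Σ W_i sinα_i, with Δl_i = b_i / cosα_i.
Slice 1: Δl = 1.5/cos(-6.3°) = 1.509 m; N'_1 = 18·cos(-6.3°) − 0·1.509 = 17.9; c'Δl = 2.11; W sinα = -2.0
Slice 2: Δl = 3.0/cos19.0° = 3.173 m; N'_2 = 106·cos19.0° − 1·3.173 = 97.1; c'Δl = 4.44; W sinα = 34.5
Slice 3: Δl = 1.4/cos48.7° = 2.121 m; N'_3 = 26·cos48.7° − 2·2.121 = 12.9; c'Δl = 2.97; W sinα = 19.5
Σc'Δl = 9.5 kN/m; ΣN' = 127.9 kN/m; ΣW sinα = 52.1 kN/m
Resisting = 9.5 + 127.9·tan21.5° = 9.5 + 50.4 = 59.9 kN/m
FS = 59.9 / 52.1 = 1.150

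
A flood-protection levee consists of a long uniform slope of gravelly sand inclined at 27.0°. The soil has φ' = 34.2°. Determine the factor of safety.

FS = 1.33

For a dry cohesionless infinite slope the factor of safety is FS = tanφ' / tanβ.
FS = tan34.2° / tan27.0° = 0.6796 / 0.5095 = 1.334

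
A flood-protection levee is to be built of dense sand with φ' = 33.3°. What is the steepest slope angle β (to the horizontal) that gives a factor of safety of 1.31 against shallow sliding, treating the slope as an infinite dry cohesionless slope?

β = 26.6°

For an infinite dry cohesionless slope FS = tanφ'/tanβ, so tanβ = tanφ' / FS.
tanβ = tan33.3° / 1.31 = 0.6569 / 1.31 = 0.5014
β = arctan(0.5014) = 26.63°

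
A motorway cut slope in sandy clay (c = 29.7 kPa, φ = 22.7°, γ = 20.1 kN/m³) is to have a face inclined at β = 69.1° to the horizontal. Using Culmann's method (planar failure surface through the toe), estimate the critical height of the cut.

H_c = 16.41 m

Culmann's analysis gives the critical failure plane at α_cr = (β + φ)/2 = (69.1 + 22.7)/2 = 45.9°, and the critical height
H_c = (4c/γ) · sinβ cosφ / [1 − cos(β − φ)]
    = (4·29.7/20.1) · sin69.1°·cos22.7° / [1 − cos(46.4°)]
    = 5.910 · 0.9342·0.9225 / [1 − 0.6896]
    = 5.910 · 0.8618 / 0.3104
    = 16.41 m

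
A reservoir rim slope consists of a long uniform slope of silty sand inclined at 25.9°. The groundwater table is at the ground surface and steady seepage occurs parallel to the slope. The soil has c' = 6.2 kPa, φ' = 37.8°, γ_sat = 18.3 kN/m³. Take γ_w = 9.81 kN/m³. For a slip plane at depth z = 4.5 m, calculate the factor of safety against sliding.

FS = 0.93

With seepage parallel to the slope and the water table at the surface, the effective normal stress on the slip plane uses the buoyant unit weight γ' = γ_sat − γ_w while the driving shear stress uses γ_sat:
FS = [c' + γ' z cos²β tanφ'] / [γ_sat z sinβ cosβ]
γ' = 18.3 − 9.81 = 8.49 kN/m³
Numerator = 6.2 + 8.49·4.5·cos²25.9°·tan37.8° = 6.2 + 8.49·4.5·0.8092·0.7757 = 30.181 kPa
Denominator = 18.3·4.5·sin25.9°·cos25.9° = 18.3·4.5·0.4368·0.8996 = 32.358 kPa
FS = 30.181 / 32.358 = 0.933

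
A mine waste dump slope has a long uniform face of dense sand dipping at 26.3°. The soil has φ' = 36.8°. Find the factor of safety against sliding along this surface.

For a dry cohesionless infinite slope the factor of safety is FS = tanφ' / tanβ.
FS = tan36.8° / tan26.3° = 0.7481 / 0.4942 = 1.514

FS = 1.51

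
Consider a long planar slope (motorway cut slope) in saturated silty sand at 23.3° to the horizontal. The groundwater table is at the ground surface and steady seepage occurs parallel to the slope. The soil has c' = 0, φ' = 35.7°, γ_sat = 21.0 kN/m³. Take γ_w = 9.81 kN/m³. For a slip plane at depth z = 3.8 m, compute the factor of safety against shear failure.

FS = 0.89

With seepage parallel to the slope and the water table at the surface, the effective normal stress on the slip plane uses the buoyant unit weight γ' = γ_sat − γ_w while the driving shear stress uses γ_sat:
FS = [c' + γ' z cos²β tanφ'] / [γ_sat z sinβ cosβ]
(For c' = 0 this reduces to FS = (γ'/γ_sat)·tanφ'/tanβ.)
γ' = 21.0 − 9.81 = 11.19 kN/m³
Numerator = 0.0 + 11.19·3.8·cos²23.3°·tan35.7° = 0.0 + 11.19·3.8·0.8435·0.7186 = 25.775 kPa
Denominator = 21.0·3.8·sin23.3°·cos23.3° = 21.0·3.8·0.3955·0.9184 = 28.990 kPa
FS = 25.775 / 28.990 = 0.889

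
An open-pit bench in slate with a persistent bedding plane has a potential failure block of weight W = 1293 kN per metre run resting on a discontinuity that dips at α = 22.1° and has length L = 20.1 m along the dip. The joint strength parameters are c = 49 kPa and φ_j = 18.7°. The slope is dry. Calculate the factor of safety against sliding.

Resolving the block weight along and normal to the plane and applying the Mohr–Coulomb strength on the joint:
N' = W cosα = 1293·cos22.1° = 1198.0 kN/m
Driving force T = W sinα = 1293·sin22.1° = 486.5 kN/m
Resisting force R = c·L + N'·tanφ_j = 49·20.1 + 1198.0·tan18.7° = 984.9 + 405.5 = 1390.4 kN/m
FS = R / T = 1390.4 / 486.5 = 2.858

FS = 2.86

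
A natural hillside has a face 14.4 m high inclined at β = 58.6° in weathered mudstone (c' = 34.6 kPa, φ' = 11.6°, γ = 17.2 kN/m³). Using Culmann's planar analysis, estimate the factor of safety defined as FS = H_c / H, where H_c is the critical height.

FS = 1.47

H_c = (4c'/γ) · sinβ cosφ' / [1 − cos(β − φ')]
    = (4·34.6/17.2) · sin58.6°·cos11.6° / [1 − cos47.0°]
    = 8.047 · 0.8361 / 0.3180 = 21.16 m
FS = H_c / H = 21.16 / 14.4 = 1.469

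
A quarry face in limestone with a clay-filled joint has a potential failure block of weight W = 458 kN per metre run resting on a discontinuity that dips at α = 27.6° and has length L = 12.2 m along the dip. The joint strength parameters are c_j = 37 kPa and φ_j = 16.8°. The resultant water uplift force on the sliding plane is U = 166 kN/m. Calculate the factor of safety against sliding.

Resolving the block weight along and normal to the plane and applying the Mohr–Coulomb strength on the joint:
N' = W cosα − U = 458·cos27.6° − 166 = 239.9 kN/m
Driving force T = W sinα = 458·sin27.6° = 212.2 kN/m
Resisting force R = c_j·L + N'·tanφ_j = 37·12.2 + 239.9·tan16.8° = 451.4 + 72.4 = 523.8 kN/m
FS = R / T = 523.8 / 212.2 = 2.469

FS = 2.47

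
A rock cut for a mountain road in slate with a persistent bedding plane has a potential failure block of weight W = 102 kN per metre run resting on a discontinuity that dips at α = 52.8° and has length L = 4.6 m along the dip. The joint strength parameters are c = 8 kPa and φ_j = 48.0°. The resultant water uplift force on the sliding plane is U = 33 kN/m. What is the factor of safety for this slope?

FS = 0.84

Resolving the block weight along and normal to the plane and applying the Mohr–Coulomb strength on the joint:
N' = W cosα − U = 102·cos52.8° − 33 = 28.7 kN/m
Driving force T = W sinα = 102·sin52.8° = 81.2 kN/m
Resisting force R = c·L + N'·tanφ_j = 8·4.6 + 28.7·tan48.0° = 36.8 + 31.8 = 68.6 kN/m
FS = R / T = 68.6 / 81.2 = 0.845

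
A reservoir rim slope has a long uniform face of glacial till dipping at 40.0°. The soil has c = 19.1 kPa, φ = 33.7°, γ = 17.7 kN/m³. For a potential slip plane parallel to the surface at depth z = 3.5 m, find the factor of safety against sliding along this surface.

FS = 1.42

For an infinite slope with a slip plane parallel to the surface (no pore pressure): FS = [c + γz cos²β tanφ] / [γz sinβ cosβ].
γz = 17.7·3.5 = 61.95 kN/m²
Numerator = 19.1 + 61.95·cos²40.0°·tan33.7° = 19.1 + 61.95·0.5868·0.6669 = 43.345 kPa
Denominator = 61.95·sin40.0°·cos40.0° = 61.95·0.6428·0.7660 = 30.504 kPa
FS = 43.345 / 30.504 = 1.421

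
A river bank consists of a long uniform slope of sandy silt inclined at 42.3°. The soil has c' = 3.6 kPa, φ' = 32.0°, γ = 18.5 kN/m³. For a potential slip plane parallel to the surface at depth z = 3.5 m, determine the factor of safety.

FS = 0.80

For an infinite slope with a slip plane parallel to the surface (no pore pressure): FS = [c' + γz cos²β tanφ'] / [γz sinβ cosβ].
γz = 18.5·3.5 = 64.75 kN/m²
Numerator = 3.6 + 64.75·cos²42.3°·tan32.0° = 3.6 + 64.75·0.5471·0.6249 = 25.734 kPa
Denominator = 64.75·sin42.3°·cos42.3° = 64.75·0.6730·0.7396 = 32.231 kPa
FS = 25.734 / 32.231 = 0.798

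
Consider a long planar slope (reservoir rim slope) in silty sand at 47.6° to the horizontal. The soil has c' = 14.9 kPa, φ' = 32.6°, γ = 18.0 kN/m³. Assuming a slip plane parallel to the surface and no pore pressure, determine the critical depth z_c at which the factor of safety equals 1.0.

Setting FS = 1.00 in FS = [c' + γz cos²β tanφ'] / [γz sinβ cosβ] and solving for z:
z = c' / [γ cosβ (FS·sinβ − cosβ·tanφ')]
  = 14.9 / [18.0·cos47.6°·(1.00·sin47.6° − cos47.6°·tan32.6°)]
  = 14.9 / [18.0·0.6743·(1.00·0.7385 − 0.6743·0.6395)]
  = 14.9 / 3.7289 = 3.996 m

z_c = 4.00 m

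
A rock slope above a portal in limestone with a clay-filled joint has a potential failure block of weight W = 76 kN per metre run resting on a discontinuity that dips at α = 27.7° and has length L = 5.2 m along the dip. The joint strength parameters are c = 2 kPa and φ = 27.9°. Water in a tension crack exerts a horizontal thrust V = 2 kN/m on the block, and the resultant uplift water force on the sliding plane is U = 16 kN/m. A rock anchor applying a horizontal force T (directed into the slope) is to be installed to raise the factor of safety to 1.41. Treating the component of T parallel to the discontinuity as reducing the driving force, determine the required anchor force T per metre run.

T = 10 kN/m

Resolving forces along and normal to the sliding plane, with the horizontal anchor force T adding T·sinα to the effective normal force and T·cosα acting up the plane against the driving force:
FS = [cL + (W cosα − U − V sinα + T sinα) tanφ] / [W sinα + V cosα − T cosα]
Without the anchor: N' = 50.4 kN/m, driving T_d = 37.1 kN/m, resisting R = 2·5.2 + 50.4·tan27.9° = 37.1 kN/m, FS = 1.00.
Setting FS = 1.41 and solving for T:
1.41·(37.1 − T cos27.7°) = 37.1 + T sin27.7°·tan27.9°
T·(sin27.7°·tan27.9° + 1.41·cos27.7°) = 1.41·37.1 − 37.1
T·(0.4648·0.5295 + 1.41·0.8854) = 52.3 − 37.1 = 15.2
T·1.4945 = 15.2
T = 10.2 kN/m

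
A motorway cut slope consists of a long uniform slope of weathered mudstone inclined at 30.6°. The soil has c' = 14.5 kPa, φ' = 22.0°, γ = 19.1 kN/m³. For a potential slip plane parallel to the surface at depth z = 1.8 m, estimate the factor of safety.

For an infinite slope with a slip plane parallel to the surface (no pore pressure): FS = [c' + γz cos²β tanφ'] / [γz sinβ cosβ].
γz = 19.1·1.8 = 34.38 kN/m²
Numerator = 14.5 + 34.38·cos²30.6°·tan22.0° = 14.5 + 34.38·0.7409·0.4040 = 24.791 kPa
Denominator = 34.38·sin30.6°·cos30.6° = 34.38·0.5090·0.8607 = 15.064 kPa
FS = 24.791 / 15.064 = 1.646

FS = 1.65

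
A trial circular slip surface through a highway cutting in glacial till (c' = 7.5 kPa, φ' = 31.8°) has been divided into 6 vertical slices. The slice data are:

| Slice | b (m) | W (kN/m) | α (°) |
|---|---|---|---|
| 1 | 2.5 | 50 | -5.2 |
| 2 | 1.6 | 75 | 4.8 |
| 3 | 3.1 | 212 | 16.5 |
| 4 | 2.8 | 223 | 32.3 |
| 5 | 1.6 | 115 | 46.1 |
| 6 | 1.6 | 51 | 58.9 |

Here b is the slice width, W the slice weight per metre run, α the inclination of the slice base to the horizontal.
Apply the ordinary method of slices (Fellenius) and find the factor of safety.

Ordinary method of slices: FS = Σ[c'·Δl_i + (W_i cosα_i)·tanφ'] / Σ W_i sinα_i, with Δl_i = b_i / cosα_i.
Slice 1: Δl = 2.5/cos(-5.2°) = 2.510 m; N'_1 = 50·cos(-5.2°) = 49.8; c'Δl = 18.83; W sinα = -4.5
Slice 2: Δl = 1.6/cos4.8° = 1.606 m; N'_2 = 75·cos4.8° = 74.7; c'Δl = 12.04; W sinα = 6.3
Slice 3: Δl = 3.1/cos16.5° = 3.233 m; N'_3 = 212·cos16.5° = 203.3; c'Δl = 24.25; W sinα = 60.2
Slice 4: Δl = 2.8/cos32.3° = 3.313 m; N'_4 = 223·cos32.3° = 188.5; c'Δl = 24.84; W sinα = 119.2
Slice 5: Δl = 1.6/cos46.1° = 2.307 m; N'_5 = 115·cos46.1° = 79.7; c'Δl = 17.31; W sinα = 82.9
Slice 6: Δl = 1.6/cos58.9° = 3.098 m; N'_6 = 51·cos58.9° = 26.3; c'Δl = 23.23; W sinα = 43.7
Σc'Δl = 120.5 kN/m; ΣN' = 622.4 kN/m; ΣW sinα = 307.6 kN/m
Resisting = 120.5 + 622.4·tan31.8° = 120.5 + 385.9 = 506.4 kN/m
FS = 506.4 / 307.6 = 1.646

FS = 1.65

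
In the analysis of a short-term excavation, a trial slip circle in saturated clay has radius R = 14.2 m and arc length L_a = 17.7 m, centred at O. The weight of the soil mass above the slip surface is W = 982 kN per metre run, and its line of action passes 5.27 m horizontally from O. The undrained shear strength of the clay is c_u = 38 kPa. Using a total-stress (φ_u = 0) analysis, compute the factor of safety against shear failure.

FS = 1.85

Taking moments about the centre O, the resisting moment is provided by the undrained shear strength acting along the arc:
M_R = c_u·L_a·R = 38·17.70·14.2 = 9550.9 kN·m/m
M_D = W·d = 982·5.27 = 5175.1 kN·m/m
FS = M_R / M_D = 9550.9 / 5175.1 = 1.846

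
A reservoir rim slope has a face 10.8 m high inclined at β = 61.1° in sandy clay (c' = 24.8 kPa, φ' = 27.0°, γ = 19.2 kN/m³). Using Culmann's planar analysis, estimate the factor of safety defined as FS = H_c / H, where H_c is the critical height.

H_c = (4c'/γ) · sinβ cosφ' / [1 − cos(β − φ')]
    = (4·24.8/19.2) · sin61.1°·cos27.0° / [1 − cos34.1°]
    = 5.167 · 0.7800 / 0.1719 = 23.44 m
FS = H_c / H = 23.44 / 10.8 = 2.170

FS = 2.17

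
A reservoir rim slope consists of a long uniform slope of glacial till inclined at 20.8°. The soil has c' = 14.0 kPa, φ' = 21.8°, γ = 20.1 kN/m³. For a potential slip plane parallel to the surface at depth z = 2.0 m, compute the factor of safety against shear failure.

For an infinite slope with a slip plane parallel to the surface (no pore pressure): FS = [c' + γz cos²β tanφ'] / [γz sinβ cosβ].
γz = 20.1·2.0 = 40.20 kN/m²
Numerator = 14.0 + 40.20·cos²20.8°·tan21.8° = 14.0 + 40.20·0.8739·0.4000 = 28.051 kPa
Denominator = 40.20·sin20.8°·cos20.8° = 40.20·0.3551·0.9348 = 13.345 kPa
FS = 28.051 / 13.345 = 2.102

FS = 2.10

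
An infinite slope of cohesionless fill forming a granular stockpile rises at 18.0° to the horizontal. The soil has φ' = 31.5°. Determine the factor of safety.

For a dry cohesionless infinite slope the factor of safety is FS = tanφ' / tanβ.
FS = tan31.5° / tan18.0° = 0.6128 / 0.3249 = 1.886

FS = 1.89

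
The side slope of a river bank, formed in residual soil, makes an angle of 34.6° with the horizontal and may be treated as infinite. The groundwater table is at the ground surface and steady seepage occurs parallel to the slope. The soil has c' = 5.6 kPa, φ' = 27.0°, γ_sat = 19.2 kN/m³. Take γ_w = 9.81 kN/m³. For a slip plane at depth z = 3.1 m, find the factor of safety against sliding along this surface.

FS = 0.56

With seepage parallel to the slope and the water table at the surface, the effective normal stress on the slip plane uses the buoyant unit weight γ' = γ_sat − γ_w while the driving shear stress uses γ_sat:
FS = [c' + γ' z cos²β tanφ'] / [γ_sat z sinβ cosβ]
γ' = 19.2 − 9.81 = 9.39 kN/m³
Numerator = 5.6 + 9.39·3.1·cos²34.6°·tan27.0° = 5.6 + 9.39·3.1·0.6776·0.5095 = 15.649 kPa
Denominator = 19.2·3.1·sin34.6°·cos34.6° = 19.2·3.1·0.5678·0.8231 = 27.820 kPa
FS = 15.649 / 27.820 = 0.563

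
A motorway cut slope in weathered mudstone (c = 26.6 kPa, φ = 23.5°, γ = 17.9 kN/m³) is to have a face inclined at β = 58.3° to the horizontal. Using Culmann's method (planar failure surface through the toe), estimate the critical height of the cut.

H_c = 25.93 m

Culmann's analysis gives the critical failure plane at α_cr = (β + φ)/2 = (58.3 + 23.5)/2 = 40.9°, and the critical height
H_c = (4c/γ) · sinβ cosφ / [1 − cos(β − φ)]
    = (4·26.6/17.9) · sin58.3°·cos23.5° / [1 − cos(34.8°)]
    = 5.944 · 0.8508·0.9171 / [1 − 0.8211]
    = 5.944 · 0.7802 / 0.1789
    = 25.93 m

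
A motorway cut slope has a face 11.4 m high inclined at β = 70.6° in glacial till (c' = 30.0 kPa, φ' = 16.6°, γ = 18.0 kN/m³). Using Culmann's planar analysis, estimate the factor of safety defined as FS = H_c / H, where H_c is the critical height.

H_c = (4c'/γ) · sinβ cosφ' / [1 − cos(β − φ')]
    = (4·30.0/18.0) · sin70.6°·cos16.6° / [1 − cos54.0°]
    = 6.667 · 0.9039 / 0.4122 = 14.62 m
FS = H_c / H = 14.62 / 11.4 = 1.282

FS = 1.28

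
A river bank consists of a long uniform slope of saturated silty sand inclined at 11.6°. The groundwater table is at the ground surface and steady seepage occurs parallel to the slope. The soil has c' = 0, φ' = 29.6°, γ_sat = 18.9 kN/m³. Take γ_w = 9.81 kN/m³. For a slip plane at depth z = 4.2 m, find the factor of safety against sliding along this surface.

With seepage parallel to the slope and the water table at the surface, the effective normal stress on the slip plane uses the buoyant unit weight γ' = γ_sat − γ_w while the driving shear stress uses γ_sat:
FS = [c' + γ' z cos²β tanφ'] / [γ_sat z sinβ cosβ]
(For c' = 0 this reduces to FS = (γ'/γ_sat)·tanφ'/tanβ.)
γ' = 18.9 − 9.81 = 9.09 kN/m³
Numerator = 0.0 + 9.09·4.2·cos²11.6°·tan29.6° = 0.0 + 9.09·4.2·0.9596·0.5681 = 20.811 kPa
Denominator = 18.9·4.2·sin11.6°·cos11.6° = 18.9·4.2·0.2011·0.9796 = 15.636 kPa
FS = 20.811 / 15.636 = 1.331

FS = 1.33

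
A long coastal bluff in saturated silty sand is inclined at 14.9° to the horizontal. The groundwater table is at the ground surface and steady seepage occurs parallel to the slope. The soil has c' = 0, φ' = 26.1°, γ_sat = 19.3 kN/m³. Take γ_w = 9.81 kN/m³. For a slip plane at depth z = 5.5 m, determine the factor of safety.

FS = 0.91

With seepage parallel to the slope and the water table at the surface, the effective normal stress on the slip plane uses the buoyant unit weight γ' = γ_sat − γ_w while the driving shear stress uses γ_sat:
FS = [c' + γ' z cos²β tanφ'] / [γ_sat z sinβ cosβ]
(For c' = 0 this reduces to FS = (γ'/γ_sat)·tanφ'/tanβ.)
γ' = 19.3 − 9.81 = 9.49 kN/m³
Numerator = 0.0 + 9.49·5.5·cos²14.9°·tan26.1° = 0.0 + 9.49·5.5·0.9339·0.4899 = 23.879 kPa
Denominator = 19.3·5.5·sin14.9°·cos14.9° = 19.3·5.5·0.2571·0.9664 = 26.377 kPa
FS = 23.879 / 26.377 = 0.905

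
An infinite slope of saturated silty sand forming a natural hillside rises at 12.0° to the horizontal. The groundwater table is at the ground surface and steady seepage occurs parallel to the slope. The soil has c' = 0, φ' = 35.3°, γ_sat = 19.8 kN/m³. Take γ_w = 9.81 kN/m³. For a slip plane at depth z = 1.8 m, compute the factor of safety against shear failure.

With seepage parallel to the slope and the water table at the surface, the effective normal stress on the slip plane uses the buoyant unit weight γ' = γ_sat − γ_w while the driving shear stress uses γ_sat:
FS = [c' + γ' z cos²β tanφ'] / [γ_sat z sinβ cosβ]
(For c' = 0 this reduces to FS = (γ'/γ_sat)·tanφ'/tanβ.)
γ' = 19.8 − 9.81 = 9.99 kN/m³
Numerator = 0.0 + 9.99·1.8·cos²12.0°·tan35.3° = 0.0 + 9.99·1.8·0.9568·0.7080 = 12.182 kPa
Denominator = 19.8·1.8·sin12.0°·cos12.0° = 19.8·1.8·0.2079·0.9781 = 7.248 kPa
FS = 12.182 / 7.248 = 1.681

FS = 1.68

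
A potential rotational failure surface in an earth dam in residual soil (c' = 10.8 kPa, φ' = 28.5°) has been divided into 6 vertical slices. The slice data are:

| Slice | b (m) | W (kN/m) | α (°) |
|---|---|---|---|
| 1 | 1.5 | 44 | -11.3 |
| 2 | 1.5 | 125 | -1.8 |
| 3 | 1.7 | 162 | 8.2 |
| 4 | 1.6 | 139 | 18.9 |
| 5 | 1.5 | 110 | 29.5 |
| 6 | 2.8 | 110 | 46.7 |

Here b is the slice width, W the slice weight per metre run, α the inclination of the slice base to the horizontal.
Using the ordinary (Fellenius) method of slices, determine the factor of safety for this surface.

Ordinary method of slices: FS = Σ[c'·Δl_i + (W_i cosα_i)·tanφ'] / Σ W_i sinα_i, with Δl_i = b_i / cosα_i.
Slice 1: Δl = 1.5/cos(-11.3°) = 1.530 m; N'_1 = 44·cos(-11.3°) = 43.1; c'Δl = 16.52; W sinα = -8.6
Slice 2: Δl = 1.5/cos(-1.8°) = 1.501 m; N'_2 = 125·cos(-1.8°) = 124.9; c'Δl = 16.21; W sinα = -3.9
Slice 3: Δl = 1.7/cos8.2° = 1.718 m; N'_3 = 162·cos8.2° = 160.3; c'Δl = 18.55; W sinα = 23.1
Slice 4: Δl = 1.6/cos18.9° = 1.691 m; N'_4 = 139·cos18.9° = 131.5; c'Δl = 18.26; W sinα = 45.0
Slice 5: Δl = 1.5/cos29.5° = 1.723 m; N'_5 = 110·cos29.5° = 95.7; c'Δl = 18.61; W sinα = 54.2
Slice 6: Δl = 2.8/cos46.7° = 4.083 m; N'_6 = 110·cos46.7° = 75.4; c'Δl = 44.09; W sinα = 80.1
Σc'Δl = 132.2 kN/m; ΣN' = 631.1 kN/m; ΣW sinα = 189.8 kN/m
Resisting = 132.2 + 631.1·tan28.5° = 132.2 + 342.7 = 474.9 kN/m
FS = 474.9 / 189.8 = 2.502

FS = 2.50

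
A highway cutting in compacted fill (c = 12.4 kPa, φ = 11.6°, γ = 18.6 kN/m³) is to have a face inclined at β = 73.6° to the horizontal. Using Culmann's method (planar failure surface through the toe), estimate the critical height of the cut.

H_c = 4.72 m

Culmann's analysis gives the critical failure plane at α_cr = (β + φ)/2 = (73.6 + 11.6)/2 = 42.6°, and the critical height
H_c = (4c/γ) · sinβ cosφ / [1 − cos(β − φ)]
    = (4·12.4/18.6) · sin73.6°·cos11.6° / [1 − cos(62.0°)]
    = 2.667 · 0.9593·0.9796 / [1 − 0.4695]
    = 2.667 · 0.9397 / 0.5305
    = 4.72 m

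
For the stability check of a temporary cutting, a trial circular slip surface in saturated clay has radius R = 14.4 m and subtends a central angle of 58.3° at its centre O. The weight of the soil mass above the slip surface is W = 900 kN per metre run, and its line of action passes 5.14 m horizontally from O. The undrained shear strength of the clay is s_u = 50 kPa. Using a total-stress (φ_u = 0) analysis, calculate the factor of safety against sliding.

Taking moments about the centre O, the resisting moment is provided by the undrained shear strength acting along the arc:
Arc length L_a = R·θ = 14.4·(58.3°·π/180) = 14.4·1.0175 = 14.65 m
M_R = s_u·L_a·R = 50·14.65·14.4 = 10549.7 kN·m/m
M_D = W·d = 900·5.14 = 4626.0 kN·m/m
FS = M_R / M_D = 10549.7 / 4626.0 = 2.281

FS = 2.28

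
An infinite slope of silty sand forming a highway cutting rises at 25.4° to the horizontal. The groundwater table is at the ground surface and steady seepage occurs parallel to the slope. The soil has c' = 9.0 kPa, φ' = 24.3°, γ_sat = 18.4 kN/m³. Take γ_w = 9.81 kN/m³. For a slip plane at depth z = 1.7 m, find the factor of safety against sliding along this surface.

With seepage parallel to the slope and the water table at the surface, the effective normal stress on the slip plane uses the buoyant unit weight γ' = γ_sat − γ_w while the driving shear stress uses γ_sat:
FS = [c' + γ' z cos²β tanφ'] / [γ_sat z sinβ cosβ]
γ' = 18.4 − 9.81 = 8.59 kN/m³
Numerator = 9.0 + 8.59·1.7·cos²25.4°·tan24.3° = 9.0 + 8.59·1.7·0.8160·0.4515 = 14.380 kPa
Denominator = 18.4·1.7·sin25.4°·cos25.4° = 18.4·1.7·0.4289·0.9033 = 12.120 kPa
FS = 14.380 / 12.120 = 1.186

FS = 1.19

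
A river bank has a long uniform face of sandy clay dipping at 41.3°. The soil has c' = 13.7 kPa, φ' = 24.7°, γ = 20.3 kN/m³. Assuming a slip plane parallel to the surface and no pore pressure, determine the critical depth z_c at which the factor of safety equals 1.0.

Setting FS = 1.00 in FS = [c' + γz cos²β tanφ'] / [γz sinβ cosβ] and solving for z:
z = c' / [γ cosβ (FS·sinβ − cosβ·tanφ')]
  = 13.7 / [20.3·cos41.3°·(1.00·sin41.3° − cos41.3°·tan24.7°)]
  = 13.7 / [20.3·0.7513·(1.00·0.6600 − 0.7513·0.4599)]
  = 13.7 / 4.7957 = 2.857 m

z_c = 2.86 m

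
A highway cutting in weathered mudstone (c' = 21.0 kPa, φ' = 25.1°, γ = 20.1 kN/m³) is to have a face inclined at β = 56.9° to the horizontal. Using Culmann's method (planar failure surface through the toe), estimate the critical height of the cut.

H_c = 21.12 m

Culmann's analysis gives the critical failure plane at α_cr = (β + φ')/2 = (56.9 + 25.1)/2 = 41.0°, and the critical height
H_c = (4c'/γ) · sinβ cosφ' / [1 − cos(β − φ')]
    = (4·21.0/20.1) · sin56.9°·cos25.1° / [1 − cos(31.8°)]
    = 4.179 · 0.8377·0.9056 / [1 − 0.8499]
    = 4.179 · 0.7586 / 0.1501
    = 21.12 m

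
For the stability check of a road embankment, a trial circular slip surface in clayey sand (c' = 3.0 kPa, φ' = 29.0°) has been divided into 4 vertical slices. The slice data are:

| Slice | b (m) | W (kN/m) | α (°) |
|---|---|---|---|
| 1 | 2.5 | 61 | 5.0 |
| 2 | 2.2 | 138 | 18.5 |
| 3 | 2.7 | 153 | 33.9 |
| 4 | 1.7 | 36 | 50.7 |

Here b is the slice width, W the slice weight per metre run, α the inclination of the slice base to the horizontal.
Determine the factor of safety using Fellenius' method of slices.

Ordinary method of slices: FS = Σ[c'·Δl_i + (W_i cosα_i)·tanφ'] / Σ W_i sinα_i, with Δl_i = b_i / cosα_i.
Slice 1: Δl = 2.5/cos5.0° = 2.510 m; N'_1 = 61·cos5.0° = 60.8; c'Δl = 7.53; W sinα = 5.3
Slice 2: Δl = 2.2/cos18.5° = 2.320 m; N'_2 = 138·cos18.5° = 130.9; c'Δl = 6.96; W sinα = 43.8
Slice 3: Δl = 2.7/cos33.9° = 3.253 m; N'_3 = 153·cos33.9° = 127.0; c'Δl = 9.76; W sinα = 85.3
Slice 4: Δl = 1.7/cos50.7° = 2.684 m; N'_4 = 36·cos50.7° = 22.8; c'Δl = 8.05; W sinα = 27.9
Σc'Δl = 32.3 kN/m; ΣN' = 341.4 kN/m; ΣW sinα = 162.3 kN/m
Resisting = 32.3 + 341.4·tan29.0° = 32.3 + 189.3 = 221.6 kN/m
FS = 221.6 / 162.3 = 1.365

FS = 1.37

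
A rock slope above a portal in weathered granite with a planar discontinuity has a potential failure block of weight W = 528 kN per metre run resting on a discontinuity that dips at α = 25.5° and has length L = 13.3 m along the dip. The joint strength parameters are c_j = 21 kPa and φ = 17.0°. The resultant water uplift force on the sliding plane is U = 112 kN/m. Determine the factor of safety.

FS = 1.72

Resolving the block weight along and normal to the plane and applying the Mohr–Coulomb strength on the joint:
N' = W cosα − U = 528·cos25.5° − 112 = 364.6 kN/m
Driving force T = W sinα = 528·sin25.5° = 227.3 kN/m
Resisting force R = c_j·L + N'·tanφ = 21·13.3 + 364.6·tan17.0° = 279.3 + 111.5 = 390.8 kN/m
FS = R / T = 390.8 / 227.3 = 1.719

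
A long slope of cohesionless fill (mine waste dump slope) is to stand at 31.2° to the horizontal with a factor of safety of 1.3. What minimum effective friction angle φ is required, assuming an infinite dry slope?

φ = 38.2°

FS = tanφ/tanβ ⇒ tanφ = FS · tanβ = 1.3 · tan31.2° = 0.7873
φ = arctan(0.7873) = 38.21°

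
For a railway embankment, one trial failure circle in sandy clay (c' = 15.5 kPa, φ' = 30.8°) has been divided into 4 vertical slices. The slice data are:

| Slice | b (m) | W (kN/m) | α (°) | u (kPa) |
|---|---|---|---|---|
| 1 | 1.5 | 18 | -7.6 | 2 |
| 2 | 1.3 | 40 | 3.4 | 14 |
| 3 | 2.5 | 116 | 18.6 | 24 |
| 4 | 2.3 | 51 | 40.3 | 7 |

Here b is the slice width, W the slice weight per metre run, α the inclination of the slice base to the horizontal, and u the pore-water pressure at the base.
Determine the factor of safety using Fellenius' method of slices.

Ordinary method of slices: FS = Σ[c'·Δl_i + (W_i cosα_i − u_i·Δl_i)·tanφ'] / Σ W_i sinα_i, with Δl_i = b_i / cosα_i.
Slice 1: Δl = 1.5/cos(-7.6°) = 1.513 m; N'_1 = 18·cos(-7.6°) − 2·1.513 = 14.8; c'Δl = 23.46; W sinα = -2.4
Slice 2: Δl = 1.3/cos3.4° = 1.302 m; N'_2 = 40·cos3.4° − 14·1.302 = 21.7; c'Δl = 20.19; W sinα = 2.4
Slice 3: Δl = 2.5/cos18.6° = 2.638 m; N'_3 = 116·cos18.6° − 24·2.638 = 46.6; c'Δl = 40.89; W sinα = 37.0
Slice 4: Δl = 2.3/cos40.3° = 3.016 m; N'_4 = 51·cos40.3° − 7·3.016 = 17.8; c'Δl = 46.74; W sinα = 33.0
Σc'Δl = 131.3 kN/m; ΣN' = 100.9 kN/m; ΣW sinα = 70.0 kN/m
Resisting = 131.3 + 100.9·tan30.8° = 131.3 + 60.2 = 191.4 kN/m
FS = 191.4 / 70.0 = 2.736

FS = 2.74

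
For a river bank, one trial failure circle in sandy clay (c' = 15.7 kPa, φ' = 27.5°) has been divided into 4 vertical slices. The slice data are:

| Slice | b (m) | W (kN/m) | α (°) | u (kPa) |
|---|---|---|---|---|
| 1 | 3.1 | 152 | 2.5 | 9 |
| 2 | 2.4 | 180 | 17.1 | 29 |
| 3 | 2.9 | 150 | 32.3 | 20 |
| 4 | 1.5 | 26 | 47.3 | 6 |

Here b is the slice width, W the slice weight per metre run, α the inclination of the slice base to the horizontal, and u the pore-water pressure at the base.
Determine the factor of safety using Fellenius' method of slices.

FS = 2.05

Ordinary method of slices: FS = Σ[c'·Δl_i + (W_i cosα_i − u_i·Δl_i)·tanφ'] / Σ W_i sinα_i, with Δl_i = b_i / cosα_i.
Slice 1: Δl = 3.1/cos2.5° = 3.103 m; N'_1 = 152·cos2.5° − 9·3.103 = 123.9; c'Δl = 48.72; W sinα = 6.6
Slice 2: Δl = 2.4/cos17.1° = 2.511 m; N'_2 = 180·cos17.1° − 29·2.511 = 99.2; c'Δl = 39.42; W sinα = 52.9
Slice 3: Δl = 2.9/cos32.3° = 3.431 m; N'_3 = 150·cos32.3° − 20·3.431 = 58.2; c'Δl = 53.86; W sinα = 80.2
Slice 4: Δl = 1.5/cos47.3° = 2.212 m; N'_4 = 26·cos47.3° − 6·2.212 = 4.4; c'Δl = 34.73; W sinα = 19.1
Σc'Δl = 176.7 kN/m; ΣN' = 285.7 kN/m; ΣW sinα = 158.8 kN/m
Resisting = 176.7 + 285.7·tan27.5° = 176.7 + 148.7 = 325.4 kN/m
FS = 325.4 / 158.8 = 2.049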